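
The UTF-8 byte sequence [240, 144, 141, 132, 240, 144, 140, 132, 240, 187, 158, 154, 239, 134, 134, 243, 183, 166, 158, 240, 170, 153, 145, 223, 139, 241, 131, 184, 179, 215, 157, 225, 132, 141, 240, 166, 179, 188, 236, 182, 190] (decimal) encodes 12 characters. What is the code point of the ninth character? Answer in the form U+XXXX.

U+05DD

Offset 0: leading byte 0xF0 = 11110000 → 4-byte char #1 = F0 90 8D 84.
Offset 4: leading byte 0xF0 = 11110000 → 4-byte char #2 = F0 90 8C 84.
Offset 8: leading byte 0xF0 = 11110000 → 4-byte char #3 = F0 BB 9E 9A.
Offset 12: leading byte 0xEF = 11101111 → 3-byte char #4 = EF 86 86.
Offset 15: leading byte 0xF3 = 11110011 → 4-byte char #5 = F3 B7 A6 9E.
Offset 19: leading byte 0xF0 = 11110000 → 4-byte char #6 = F0 AA 99 91.
Offset 23: leading byte 0xDF = 11011111 → 2-byte char #7 = DF 8B.
Offset 25: leading byte 0xF1 = 11110001 → 4-byte char #8 = F1 83 B8 B3.
Offset 29: leading byte 0xD7 = 11010111 → 2-byte char #9 = D7 9D.
Leading byte 0xD7 = 11010111 matches 110xxxxx → 2-byte sequence.
Byte 1: 0xD7 = 11010111, payload 10111 (5 bits).
Byte 2: 0x9D = 10011101 (10xxxxxx ✓), payload 011101.
Concatenate: 10111011101 = 0x5DD (11 bits → U+05DD).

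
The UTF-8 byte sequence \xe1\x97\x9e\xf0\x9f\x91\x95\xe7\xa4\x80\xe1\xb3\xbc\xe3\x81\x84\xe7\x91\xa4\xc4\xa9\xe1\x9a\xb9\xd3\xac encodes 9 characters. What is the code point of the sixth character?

U+7464

Offset 0: leading byte 0xE1 = 11100001 → 3-byte char #1 = E1 97 9E.
Offset 3: leading byte 0xF0 = 11110000 → 4-byte char #2 = F0 9F 91 95.
Offset 7: leading byte 0xE7 = 11100111 → 3-byte char #3 = E7 A4 80.
Offset 10: leading byte 0xE1 = 11100001 → 3-byte char #4 = E1 B3 BC.
Offset 13: leading byte 0xE3 = 11100011 → 3-byte char #5 = E3 81 84.
Offset 16: leading byte 0xE7 = 11100111 → 3-byte char #6 = E7 91 A4.
Leading byte 0xE7 = 11100111 matches 1110xxxx → 3-byte sequence.
Byte 1: 0xE7 = 11100111, payload 0111 (4 bits).
Byte 2: 0x91 = 10010001 (10xxxxxx ✓), payload 010001.
Byte 3: 0xA4 = 10100100 (10xxxxxx ✓), payload 100100.
Concatenate: 0111010001100100 = 0x7464 (16 bits → U+7464).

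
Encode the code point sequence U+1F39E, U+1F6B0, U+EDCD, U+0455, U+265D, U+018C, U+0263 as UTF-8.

F0 9F 8E 9E F0 9F 9A B0 EE B7 8D D1 95 E2 99 9D C6 8C C9 A3

U+1F39E: 4-byte form → F0 9F 8E 9E.
U+1F6B0: 4-byte form → F0 9F 9A B0.
U+EDCD: 3-byte form → EE B7 8D.
U+0455: 2-byte form → D1 95.
U+265D: 3-byte form → E2 99 9D.
U+018C: 2-byte form → C6 8C.
U+0263: 2-byte form → C9 A3.
Concatenated (20 bytes): F0 9F 8E 9E F0 9F 9A B0 EE B7 8D D1 95 E2 99 9D C6 8C C9 A3.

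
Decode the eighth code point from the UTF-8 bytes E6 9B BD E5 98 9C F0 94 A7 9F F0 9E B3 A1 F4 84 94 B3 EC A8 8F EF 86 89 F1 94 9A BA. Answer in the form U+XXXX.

U+546BA

Offset 0: leading byte 0xE6 = 11100110 → 3-byte char #1 = E6 9B BD.
Offset 3: leading byte 0xE5 = 11100101 → 3-byte char #2 = E5 98 9C.
Offset 6: leading byte 0xF0 = 11110000 → 4-byte char #3 = F0 94 A7 9F.
Offset 10: leading byte 0xF0 = 11110000 → 4-byte char #4 = F0 9E B3 A1.
Offset 14: leading byte 0xF4 = 11110100 → 4-byte char #5 = F4 84 94 B3.
Offset 18: leading byte 0xEC = 11101100 → 3-byte char #6 = EC A8 8F.
Offset 21: leading byte 0xEF = 11101111 → 3-byte char #7 = EF 86 89.
Offset 24: leading byte 0xF1 = 11110001 → 4-byte char #8 = F1 94 9A BA.
Leading byte 0xF1 = 11110001 matches 11110xxx → 4-byte sequence.
Byte 1: 0xF1 = 11110001, payload 001 (3 bits).
Byte 2: 0x94 = 10010100 (10xxxxxx ✓), payload 010100.
Byte 3: 0x9A = 10011010 (10xxxxxx ✓), payload 011010.
Byte 4: 0xBA = 10111010 (10xxxxxx ✓), payload 111010.
Concatenate: 001010100011010111010 = 0x546BA (21 bits → U+546BA).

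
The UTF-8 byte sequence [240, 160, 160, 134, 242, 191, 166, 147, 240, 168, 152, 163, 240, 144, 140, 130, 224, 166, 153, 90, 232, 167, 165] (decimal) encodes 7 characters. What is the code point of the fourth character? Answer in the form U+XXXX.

Offset 0: leading byte 0xF0 = 11110000 → 4-byte char #1 = F0 A0 A0 86.
Offset 4: leading byte 0xF2 = 11110010 → 4-byte char #2 = F2 BF A6 93.
Offset 8: leading byte 0xF0 = 11110000 → 4-byte char #3 = F0 A8 98 A3.
Offset 12: leading byte 0xF0 = 11110000 → 4-byte char #4 = F0 90 8C 82.
Leading byte 0xF0 = 11110000 matches 11110xxx → 4-byte sequence.
Byte 1: 0xF0 = 11110000, payload 000 (3 bits).
Byte 2: 0x90 = 10010000 (10xxxxxx ✓), payload 010000.
Byte 3: 0x8C = 10001100 (10xxxxxx ✓), payload 001100.
Byte 4: 0x82 = 10000010 (10xxxxxx ✓), payload 000010.
Concatenate: 000010000001100000010 = 0x10302 (21 bits → U+10302).

U+10302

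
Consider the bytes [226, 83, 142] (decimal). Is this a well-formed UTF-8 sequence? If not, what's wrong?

invalid (non-continuation byte where continuation expected)

Leading byte 0xE2 = 11100010 → 3-byte form.
Byte 2 is 0x53 = 01010011, which is not 10xxxxxx — expected a continuation byte.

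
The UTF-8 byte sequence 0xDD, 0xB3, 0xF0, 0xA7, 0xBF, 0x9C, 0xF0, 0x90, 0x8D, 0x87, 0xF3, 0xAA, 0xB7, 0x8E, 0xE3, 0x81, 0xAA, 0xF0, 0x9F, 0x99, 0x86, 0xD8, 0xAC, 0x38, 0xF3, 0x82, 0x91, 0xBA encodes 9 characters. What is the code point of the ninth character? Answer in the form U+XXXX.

U+C247A

Offset 0: leading byte 0xDD = 11011101 → 2-byte char #1 = DD B3.
Offset 2: leading byte 0xF0 = 11110000 → 4-byte char #2 = F0 A7 BF 9C.
Offset 6: leading byte 0xF0 = 11110000 → 4-byte char #3 = F0 90 8D 87.
Offset 10: leading byte 0xF3 = 11110011 → 4-byte char #4 = F3 AA B7 8E.
Offset 14: leading byte 0xE3 = 11100011 → 3-byte char #5 = E3 81 AA.
Offset 17: leading byte 0xF0 = 11110000 → 4-byte char #6 = F0 9F 99 86.
Offset 21: leading byte 0xD8 = 11011000 → 2-byte char #7 = D8 AC.
Offset 23: leading byte 0x38 = 00111000 → 1-byte char #8 = 38.
Offset 24: leading byte 0xF3 = 11110011 → 4-byte char #9 = F3 82 91 BA.
Leading byte 0xF3 = 11110011 matches 11110xxx → 4-byte sequence.
Byte 1: 0xF3 = 11110011, payload 011 (3 bits).
Byte 2: 0x82 = 10000010 (10xxxxxx ✓), payload 000010.
Byte 3: 0x91 = 10010001 (10xxxxxx ✓), payload 010001.
Byte 4: 0xBA = 10111010 (10xxxxxx ✓), payload 111010.
Concatenate: 011000010010001111010 = 0xC247A (21 bits → U+C247A).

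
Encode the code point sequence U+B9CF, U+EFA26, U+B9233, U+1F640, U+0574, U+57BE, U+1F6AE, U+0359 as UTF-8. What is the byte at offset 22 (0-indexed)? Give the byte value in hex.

0x9A

U+B9CF → 3-byte form EB A7 8F at offsets 0–2.
U+EFA26 → 4-byte form F3 AF A8 A6 at offsets 3–6.
U+B9233 → 4-byte form F2 B9 88 B3 at offsets 7–10.
U+1F640 → 4-byte form F0 9F 99 80 at offsets 11–14.
U+0574 → 2-byte form D5 B4 at offsets 15–16.
U+57BE → 3-byte form E5 9E BE at offsets 17–19.
U+1F6AE → 4-byte form F0 9F 9A AE at offsets 20–23.
Offset 22 falls in char 7's range; it's byte 3 of F0 9F 9A AE = 0x9A.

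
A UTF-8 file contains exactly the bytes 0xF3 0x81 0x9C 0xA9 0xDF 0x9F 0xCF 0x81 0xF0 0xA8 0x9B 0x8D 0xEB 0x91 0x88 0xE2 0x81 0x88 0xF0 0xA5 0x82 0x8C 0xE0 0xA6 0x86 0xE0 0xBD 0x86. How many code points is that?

Byte at offset 0: 0xF3 = 11110011 → 4-byte char (#1). Advance 4.
Byte at offset 4: 0xDF = 11011111 → 2-byte char (#2). Advance 2.
Byte at offset 6: 0xCF = 11001111 → 2-byte char (#3). Advance 2.
Byte at offset 8: 0xF0 = 11110000 → 4-byte char (#4). Advance 4.
Byte at offset 12: 0xEB = 11101011 → 3-byte char (#5). Advance 3.
Byte at offset 15: 0xE2 = 11100010 → 3-byte char (#6). Advance 3.
Byte at offset 18: 0xF0 = 11110000 → 4-byte char (#7). Advance 4.
Byte at offset 22: 0xE0 = 11100000 → 3-byte char (#8). Advance 3.
Byte at offset 25: 0xE0 = 11100000 → 3-byte char (#9). Advance 3.
Reached end at offset 28 after 9 code points.

9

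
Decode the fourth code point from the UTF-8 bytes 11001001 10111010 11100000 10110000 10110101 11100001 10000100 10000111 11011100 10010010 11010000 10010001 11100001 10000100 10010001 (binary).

Offset 0: leading byte 0xC9 = 11001001 → 2-byte char #1 = C9 BA.
Offset 2: leading byte 0xE0 = 11100000 → 3-byte char #2 = E0 B0 B5.
Offset 5: leading byte 0xE1 = 11100001 → 3-byte char #3 = E1 84 87.
Offset 8: leading byte 0xDC = 11011100 → 2-byte char #4 = DC 92.
Leading byte 0xDC = 11011100 matches 110xxxxx → 2-byte sequence.
Byte 1: 0xDC = 11011100, payload 11100 (5 bits).
Byte 2: 0x92 = 10010010 (10xxxxxx ✓), payload 010010.
Concatenate: 11100010010 = 0x712 (11 bits → U+0712).

U+0712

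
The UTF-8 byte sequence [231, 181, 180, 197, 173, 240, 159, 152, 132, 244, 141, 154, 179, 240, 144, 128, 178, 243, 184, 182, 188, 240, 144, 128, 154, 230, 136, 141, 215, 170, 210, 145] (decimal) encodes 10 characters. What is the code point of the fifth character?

Offset 0: leading byte 0xE7 = 11100111 → 3-byte char #1 = E7 B5 B4.
Offset 3: leading byte 0xC5 = 11000101 → 2-byte char #2 = C5 AD.
Offset 5: leading byte 0xF0 = 11110000 → 4-byte char #3 = F0 9F 98 84.
Offset 9: leading byte 0xF4 = 11110100 → 4-byte char #4 = F4 8D 9A B3.
Offset 13: leading byte 0xF0 = 11110000 → 4-byte char #5 = F0 90 80 B2.
Leading byte 0xF0 = 11110000 matches 11110xxx → 4-byte sequence.
Byte 1: 0xF0 = 11110000, payload 000 (3 bits).
Byte 2: 0x90 = 10010000 (10xxxxxx ✓), payload 010000.
Byte 3: 0x80 = 10000000 (10xxxxxx ✓), payload 000000.
Byte 4: 0xB2 = 10110010 (10xxxxxx ✓), payload 110010.
Concatenate: 000010000000000110010 = 0x10032 (21 bits → U+10032).

U+10032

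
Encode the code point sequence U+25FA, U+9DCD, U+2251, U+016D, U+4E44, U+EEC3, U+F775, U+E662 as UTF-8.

E2 97 BA E9 B7 8D E2 89 91 C5 AD E4 B9 84 EE BB 83 EF 9D B5 EE 99 A2

U+25FA: 3-byte form → E2 97 BA.
U+9DCD: 3-byte form → E9 B7 8D.
U+2251: 3-byte form → E2 89 91.
U+016D: 2-byte form → C5 AD.
U+4E44: 3-byte form → E4 B9 84.
U+EEC3: 3-byte form → EE BB 83.
U+F775: 3-byte form → EF 9D B5.
U+E662: 3-byte form → EE 99 A2.
Concatenated (23 bytes): E2 97 BA E9 B7 8D E2 89 91 C5 AD E4 B9 84 EE BB 83 EF 9D B5 EE 99 A2.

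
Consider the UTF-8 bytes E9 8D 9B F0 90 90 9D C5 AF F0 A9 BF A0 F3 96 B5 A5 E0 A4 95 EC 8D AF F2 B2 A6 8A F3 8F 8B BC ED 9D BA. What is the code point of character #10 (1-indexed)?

U+D77A

Offset 0: leading byte 0xE9 = 11101001 → 3-byte char #1 = E9 8D 9B.
Offset 3: leading byte 0xF0 = 11110000 → 4-byte char #2 = F0 90 90 9D.
Offset 7: leading byte 0xC5 = 11000101 → 2-byte char #3 = C5 AF.
Offset 9: leading byte 0xF0 = 11110000 → 4-byte char #4 = F0 A9 BF A0.
Offset 13: leading byte 0xF3 = 11110011 → 4-byte char #5 = F3 96 B5 A5.
Offset 17: leading byte 0xE0 = 11100000 → 3-byte char #6 = E0 A4 95.
Offset 20: leading byte 0xEC = 11101100 → 3-byte char #7 = EC 8D AF.
Offset 23: leading byte 0xF2 = 11110010 → 4-byte char #8 = F2 B2 A6 8A.
Offset 27: leading byte 0xF3 = 11110011 → 4-byte char #9 = F3 8F 8B BC.
Offset 31: leading byte 0xED = 11101101 → 3-byte char #10 = ED 9D BA.
Leading byte 0xED = 11101101 matches 1110xxxx → 3-byte sequence.
Byte 1: 0xED = 11101101, payload 1101 (4 bits).
Byte 2: 0x9D = 10011101 (10xxxxxx ✓), payload 011101.
Byte 3: 0xBA = 10111010 (10xxxxxx ✓), payload 111010.
Concatenate: 1101011101111010 = 0xD77A (16 bits → U+D77A).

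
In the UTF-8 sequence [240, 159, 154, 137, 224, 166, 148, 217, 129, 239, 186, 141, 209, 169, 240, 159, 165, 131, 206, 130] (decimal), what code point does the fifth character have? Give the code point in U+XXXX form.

Offset 0: leading byte 0xF0 = 11110000 → 4-byte char #1 = F0 9F 9A 89.
Offset 4: leading byte 0xE0 = 11100000 → 3-byte char #2 = E0 A6 94.
Offset 7: leading byte 0xD9 = 11011001 → 2-byte char #3 = D9 81.
Offset 9: leading byte 0xEF = 11101111 → 3-byte char #4 = EF BA 8D.
Offset 12: leading byte 0xD1 = 11010001 → 2-byte char #5 = D1 A9.
Leading byte 0xD1 = 11010001 matches 110xxxxx → 2-byte sequence.
Byte 1: 0xD1 = 11010001, payload 10001 (5 bits).
Byte 2: 0xA9 = 10101001 (10xxxxxx ✓), payload 101001.
Concatenate: 10001101001 = 0x469 (11 bits → U+0469).

U+0469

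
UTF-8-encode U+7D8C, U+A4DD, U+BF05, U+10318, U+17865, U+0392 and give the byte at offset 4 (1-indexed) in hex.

1-indexed offset 4 is 0-indexed offset 3.
U+7D8C → 3-byte form E7 B6 8C at offsets 0–2.
U+A4DD → 3-byte form EA 93 9D at offsets 3–5.
Offset 3 falls in char 2's range; it's byte 1 of EA 93 9D = 0xEA.

0xEA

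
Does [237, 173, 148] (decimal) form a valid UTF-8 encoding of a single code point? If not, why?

Structurally a 3-byte sequence; payload = 0xDB54.
But 0xDB54 is in U+D800–U+DFFF, the surrogate range. Surrogates are not Unicode scalar values and are forbidden in UTF-8.

invalid (encodes a surrogate (U+D800–U+DFFF))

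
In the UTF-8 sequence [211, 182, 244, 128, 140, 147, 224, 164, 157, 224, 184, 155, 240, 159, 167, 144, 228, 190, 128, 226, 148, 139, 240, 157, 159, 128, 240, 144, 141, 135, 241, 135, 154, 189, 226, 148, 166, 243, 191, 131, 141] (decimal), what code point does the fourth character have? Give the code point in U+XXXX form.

U+0E1B

Offset 0: leading byte 0xD3 = 11010011 → 2-byte char #1 = D3 B6.
Offset 2: leading byte 0xF4 = 11110100 → 4-byte char #2 = F4 80 8C 93.
Offset 6: leading byte 0xE0 = 11100000 → 3-byte char #3 = E0 A4 9D.
Offset 9: leading byte 0xE0 = 11100000 → 3-byte char #4 = E0 B8 9B.
Leading byte 0xE0 = 11100000 matches 1110xxxx → 3-byte sequence.
Byte 1: 0xE0 = 11100000, payload 0000 (4 bits).
Byte 2: 0xB8 = 10111000 (10xxxxxx ✓), payload 111000.
Byte 3: 0x9B = 10011011 (10xxxxxx ✓), payload 011011.
Concatenate: 0000111000011011 = 0xE1B (16 bits → U+0E1B).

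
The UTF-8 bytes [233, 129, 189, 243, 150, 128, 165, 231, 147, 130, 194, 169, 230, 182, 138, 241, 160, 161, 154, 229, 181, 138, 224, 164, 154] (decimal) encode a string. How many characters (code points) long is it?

Byte at offset 0: 0xE9 = 11101001 → 3-byte char (#1). Advance 3.
Byte at offset 3: 0xF3 = 11110011 → 4-byte char (#2). Advance 4.
Byte at offset 7: 0xE7 = 11100111 → 3-byte char (#3). Advance 3.
Byte at offset 10: 0xC2 = 11000010 → 2-byte char (#4). Advance 2.
Byte at offset 12: 0xE6 = 11100110 → 3-byte char (#5). Advance 3.
Byte at offset 15: 0xF1 = 11110001 → 4-byte char (#6). Advance 4.
Byte at offset 19: 0xE5 = 11100101 → 3-byte char (#7). Advance 3.
Byte at offset 22: 0xE0 = 11100000 → 3-byte char (#8). Advance 3.
Reached end at offset 25 after 8 code points.

8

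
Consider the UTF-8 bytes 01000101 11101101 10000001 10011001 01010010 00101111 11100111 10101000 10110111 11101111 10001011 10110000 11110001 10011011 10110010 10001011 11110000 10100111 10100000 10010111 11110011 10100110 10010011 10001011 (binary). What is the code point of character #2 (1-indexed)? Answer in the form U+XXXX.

U+D059

Offset 0: leading byte 0x45 = 01000101 → 1-byte char #1 = 45.
Offset 1: leading byte 0xED = 11101101 → 3-byte char #2 = ED 81 99.
Leading byte 0xED = 11101101 matches 1110xxxx → 3-byte sequence.
Byte 1: 0xED = 11101101, payload 1101 (4 bits).
Byte 2: 0x81 = 10000001 (10xxxxxx ✓), payload 000001.
Byte 3: 0x99 = 10011001 (10xxxxxx ✓), payload 011001.
Concatenate: 1101000001011001 = 0xD059 (16 bits → U+D059).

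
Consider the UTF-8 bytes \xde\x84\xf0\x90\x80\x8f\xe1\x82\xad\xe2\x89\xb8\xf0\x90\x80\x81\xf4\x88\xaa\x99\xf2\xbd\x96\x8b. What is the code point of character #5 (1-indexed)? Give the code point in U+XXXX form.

U+10001

Offset 0: leading byte 0xDE = 11011110 → 2-byte char #1 = DE 84.
Offset 2: leading byte 0xF0 = 11110000 → 4-byte char #2 = F0 90 80 8F.
Offset 6: leading byte 0xE1 = 11100001 → 3-byte char #3 = E1 82 AD.
Offset 9: leading byte 0xE2 = 11100010 → 3-byte char #4 = E2 89 B8.
Offset 12: leading byte 0xF0 = 11110000 → 4-byte char #5 = F0 90 80 81.
Leading byte 0xF0 = 11110000 matches 11110xxx → 4-byte sequence.
Byte 1: 0xF0 = 11110000, payload 000 (3 bits).
Byte 2: 0x90 = 10010000 (10xxxxxx ✓), payload 010000.
Byte 3: 0x80 = 10000000 (10xxxxxx ✓), payload 000000.
Byte 4: 0x81 = 10000001 (10xxxxxx ✓), payload 000001.
Concatenate: 000010000000000000001 = 0x10001 (21 bits → U+10001).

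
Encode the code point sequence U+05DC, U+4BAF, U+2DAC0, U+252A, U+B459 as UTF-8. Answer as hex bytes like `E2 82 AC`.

D7 9C E4 AE AF F0 AD AB 80 E2 94 AA EB 91 99

U+05DC: 2-byte form → D7 9C.
U+4BAF: 3-byte form → E4 AE AF.
U+2DAC0: 4-byte form → F0 AD AB 80.
U+252A: 3-byte form → E2 94 AA.
U+B459: 3-byte form → EB 91 99.
Concatenated (15 bytes): D7 9C E4 AE AF F0 AD AB 80 E2 94 AA EB 91 99.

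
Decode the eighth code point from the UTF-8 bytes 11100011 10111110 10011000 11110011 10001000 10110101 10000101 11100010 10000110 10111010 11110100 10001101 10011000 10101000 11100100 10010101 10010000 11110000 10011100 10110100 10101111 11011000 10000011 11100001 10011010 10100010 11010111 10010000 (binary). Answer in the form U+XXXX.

Offset 0: leading byte 0xE3 = 11100011 → 3-byte char #1 = E3 BE 98.
Offset 3: leading byte 0xF3 = 11110011 → 4-byte char #2 = F3 88 B5 85.
Offset 7: leading byte 0xE2 = 11100010 → 3-byte char #3 = E2 86 BA.
Offset 10: leading byte 0xF4 = 11110100 → 4-byte char #4 = F4 8D 98 A8.
Offset 14: leading byte 0xE4 = 11100100 → 3-byte char #5 = E4 95 90.
Offset 17: leading byte 0xF0 = 11110000 → 4-byte char #6 = F0 9C B4 AF.
Offset 21: leading byte 0xD8 = 11011000 → 2-byte char #7 = D8 83.
Offset 23: leading byte 0xE1 = 11100001 → 3-byte char #8 = E1 9A A2.
Leading byte 0xE1 = 11100001 matches 1110xxxx → 3-byte sequence.
Byte 1: 0xE1 = 11100001, payload 0001 (4 bits).
Byte 2: 0x9A = 10011010 (10xxxxxx ✓), payload 011010.
Byte 3: 0xA2 = 10100010 (10xxxxxx ✓), payload 100010.
Concatenate: 0001011010100010 = 0x16A2 (16 bits → U+16A2).

U+16A2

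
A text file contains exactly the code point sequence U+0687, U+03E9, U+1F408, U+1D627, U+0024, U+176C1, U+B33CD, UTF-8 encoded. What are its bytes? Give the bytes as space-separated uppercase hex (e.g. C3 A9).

U+0687: 2-byte form → DA 87.
U+03E9: 2-byte form → CF A9.
U+1F408: 4-byte form → F0 9F 90 88.
U+1D627: 4-byte form → F0 9D 98 A7.
U+0024: 1-byte form → 24.
U+176C1: 4-byte form → F0 97 9B 81.
U+B33CD: 4-byte form → F2 B3 8F 8D.
Concatenated (21 bytes): DA 87 CF A9 F0 9F 90 88 F0 9D 98 A7 24 F0 97 9B 81 F2 B3 8F 8D.

DA 87 CF A9 F0 9F 90 88 F0 9D 98 A7 24 F0 97 9B 81 F2 B3 8F 8D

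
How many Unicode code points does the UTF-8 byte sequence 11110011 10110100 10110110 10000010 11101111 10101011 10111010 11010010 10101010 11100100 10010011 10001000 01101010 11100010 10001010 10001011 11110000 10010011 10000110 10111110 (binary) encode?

Byte at offset 0: 0xF3 = 11110011 → 4-byte char (#1). Advance 4.
Byte at offset 4: 0xEF = 11101111 → 3-byte char (#2). Advance 3.
Byte at offset 7: 0xD2 = 11010010 → 2-byte char (#3). Advance 2.
Byte at offset 9: 0xE4 = 11100100 → 3-byte char (#4). Advance 3.
Byte at offset 12: 0x6A = 01101010 → 1-byte char (#5). Advance 1.
Byte at offset 13: 0xE2 = 11100010 → 3-byte char (#6). Advance 3.
Byte at offset 16: 0xF0 = 11110000 → 4-byte char (#7). Advance 4.
Reached end at offset 20 after 7 code points.

7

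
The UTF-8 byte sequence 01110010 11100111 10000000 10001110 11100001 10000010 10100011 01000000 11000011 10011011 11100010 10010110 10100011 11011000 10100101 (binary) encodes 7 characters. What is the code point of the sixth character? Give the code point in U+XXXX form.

U+25A3

Offset 0: leading byte 0x72 = 01110010 → 1-byte char #1 = 72.
Offset 1: leading byte 0xE7 = 11100111 → 3-byte char #2 = E7 80 8E.
Offset 4: leading byte 0xE1 = 11100001 → 3-byte char #3 = E1 82 A3.
Offset 7: leading byte 0x40 = 01000000 → 1-byte char #4 = 40.
Offset 8: leading byte 0xC3 = 11000011 → 2-byte char #5 = C3 9B.
Offset 10: leading byte 0xE2 = 11100010 → 3-byte char #6 = E2 96 A3.
Leading byte 0xE2 = 11100010 matches 1110xxxx → 3-byte sequence.
Byte 1: 0xE2 = 11100010, payload 0010 (4 bits).
Byte 2: 0x96 = 10010110 (10xxxxxx ✓), payload 010110.
Byte 3: 0xA3 = 10100011 (10xxxxxx ✓), payload 100011.
Concatenate: 0010010110100011 = 0x25A3 (16 bits → U+25A3).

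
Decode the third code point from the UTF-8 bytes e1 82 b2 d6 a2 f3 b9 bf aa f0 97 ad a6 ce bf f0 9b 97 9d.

Offset 0: leading byte 0xE1 = 11100001 → 3-byte char #1 = E1 82 B2.
Offset 3: leading byte 0xD6 = 11010110 → 2-byte char #2 = D6 A2.
Offset 5: leading byte 0xF3 = 11110011 → 4-byte char #3 = F3 B9 BF AA.
Leading byte 0xF3 = 11110011 matches 11110xxx → 4-byte sequence.
Byte 1: 0xF3 = 11110011, payload 011 (3 bits).
Byte 2: 0xB9 = 10111001 (10xxxxxx ✓), payload 111001.
Byte 3: 0xBF = 10111111 (10xxxxxx ✓), payload 111111.
Byte 4: 0xAA = 10101010 (10xxxxxx ✓), payload 101010.
Concatenate: 011111001111111101010 = 0xF9FEA (21 bits → U+F9FEA).

U+F9FEA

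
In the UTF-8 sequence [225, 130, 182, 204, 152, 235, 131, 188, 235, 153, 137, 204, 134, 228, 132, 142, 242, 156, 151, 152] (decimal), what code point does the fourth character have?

Offset 0: leading byte 0xE1 = 11100001 → 3-byte char #1 = E1 82 B6.
Offset 3: leading byte 0xCC = 11001100 → 2-byte char #2 = CC 98.
Offset 5: leading byte 0xEB = 11101011 → 3-byte char #3 = EB 83 BC.
Offset 8: leading byte 0xEB = 11101011 → 3-byte char #4 = EB 99 89.
Leading byte 0xEB = 11101011 matches 1110xxxx → 3-byte sequence.
Byte 1: 0xEB = 11101011, payload 1011 (4 bits).
Byte 2: 0x99 = 10011001 (10xxxxxx ✓), payload 011001.
Byte 3: 0x89 = 10001001 (10xxxxxx ✓), payload 001001.
Concatenate: 1011011001001001 = 0xB649 (16 bits → U+B649).

U+B649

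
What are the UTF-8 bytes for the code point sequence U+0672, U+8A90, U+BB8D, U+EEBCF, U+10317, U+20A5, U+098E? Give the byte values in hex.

U+0672: 2-byte form → D9 B2.
U+8A90: 3-byte form → E8 AA 90.
U+BB8D: 3-byte form → EB AE 8D.
U+EEBCF: 4-byte form → F3 AE AF 8F.
U+10317: 4-byte form → F0 90 8C 97.
U+20A5: 3-byte form → E2 82 A5.
U+098E: 3-byte form → E0 A6 8E.
Concatenated (22 bytes): D9 B2 E8 AA 90 EB AE 8D F3 AE AF 8F F0 90 8C 97 E2 82 A5 E0 A6 8E.

D9 B2 E8 AA 90 EB AE 8D F3 AE AF 8F F0 90 8C 97 E2 82 A5 E0 A6 8E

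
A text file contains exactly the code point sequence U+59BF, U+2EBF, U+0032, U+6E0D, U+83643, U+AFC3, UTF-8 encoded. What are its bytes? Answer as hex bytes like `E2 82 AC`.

U+59BF: 3-byte form → E5 A6 BF.
U+2EBF: 3-byte form → E2 BA BF.
U+0032: 1-byte form → 32.
U+6E0D: 3-byte form → E6 B8 8D.
U+83643: 4-byte form → F2 83 99 83.
U+AFC3: 3-byte form → EA BF 83.
Concatenated (17 bytes): E5 A6 BF E2 BA BF 32 E6 B8 8D F2 83 99 83 EA BF 83.

E5 A6 BF E2 BA BF 32 E6 B8 8D F2 83 99 83 EA BF 83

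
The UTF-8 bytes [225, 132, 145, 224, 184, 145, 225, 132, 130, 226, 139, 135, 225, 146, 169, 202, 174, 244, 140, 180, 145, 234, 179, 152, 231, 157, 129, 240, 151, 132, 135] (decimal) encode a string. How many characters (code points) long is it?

Byte at offset 0: 0xE1 = 11100001 → 3-byte char (#1). Advance 3.
Byte at offset 3: 0xE0 = 11100000 → 3-byte char (#2). Advance 3.
Byte at offset 6: 0xE1 = 11100001 → 3-byte char (#3). Advance 3.
Byte at offset 9: 0xE2 = 11100010 → 3-byte char (#4). Advance 3.
Byte at offset 12: 0xE1 = 11100001 → 3-byte char (#5). Advance 3.
Byte at offset 15: 0xCA = 11001010 → 2-byte char (#6). Advance 2.
Byte at offset 17: 0xF4 = 11110100 → 4-byte char (#7). Advance 4.
Byte at offset 21: 0xEA = 11101010 → 3-byte char (#8). Advance 3.
Byte at offset 24: 0xE7 = 11100111 → 3-byte char (#9). Advance 3.
Byte at offset 27: 0xF0 = 11110000 → 4-byte char (#10). Advance 4.
Reached end at offset 31 after 10 code points.

10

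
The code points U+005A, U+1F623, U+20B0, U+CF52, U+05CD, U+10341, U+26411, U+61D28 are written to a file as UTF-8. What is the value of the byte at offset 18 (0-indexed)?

U+005A → 1-byte form 5A at offsets 0–0.
U+1F623 → 4-byte form F0 9F 98 A3 at offsets 1–4.
U+20B0 → 3-byte form E2 82 B0 at offsets 5–7.
U+CF52 → 3-byte form EC BD 92 at offsets 8–10.
U+05CD → 2-byte form D7 8D at offsets 11–12.
U+10341 → 4-byte form F0 90 8D 81 at offsets 13–16.
U+26411 → 4-byte form F0 A6 90 91 at offsets 17–20.
Offset 18 falls in char 7's range; it's byte 2 of F0 A6 90 91 = 0xA6.

0xA6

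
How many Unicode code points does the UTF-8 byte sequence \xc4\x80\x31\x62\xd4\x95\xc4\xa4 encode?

Byte at offset 0: 0xC4 = 11000100 → 2-byte char (#1). Advance 2.
Byte at offset 2: 0x31 = 00110001 → 1-byte char (#2). Advance 1.
Byte at offset 3: 0x62 = 01100010 → 1-byte char (#3). Advance 1.
Byte at offset 4: 0xD4 = 11010100 → 2-byte char (#4). Advance 2.
Byte at offset 6: 0xC4 = 11000100 → 2-byte char (#5). Advance 2.
Reached end at offset 8 after 5 code points.

5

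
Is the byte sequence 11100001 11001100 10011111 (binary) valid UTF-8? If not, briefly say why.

Leading byte 0xE1 = 11100001 → 3-byte form.
Byte 2 is 0xCC = 11001100, which is not 10xxxxxx — expected a continuation byte.

invalid (non-continuation byte where continuation expected)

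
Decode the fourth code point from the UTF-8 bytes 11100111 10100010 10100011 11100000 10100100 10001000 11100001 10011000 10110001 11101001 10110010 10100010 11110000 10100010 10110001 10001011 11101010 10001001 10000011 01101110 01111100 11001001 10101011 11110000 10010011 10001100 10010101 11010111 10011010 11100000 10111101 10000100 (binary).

Offset 0: leading byte 0xE7 = 11100111 → 3-byte char #1 = E7 A2 A3.
Offset 3: leading byte 0xE0 = 11100000 → 3-byte char #2 = E0 A4 88.
Offset 6: leading byte 0xE1 = 11100001 → 3-byte char #3 = E1 98 B1.
Offset 9: leading byte 0xE9 = 11101001 → 3-byte char #4 = E9 B2 A2.
Leading byte 0xE9 = 11101001 matches 1110xxxx → 3-byte sequence.
Byte 1: 0xE9 = 11101001, payload 1001 (4 bits).
Byte 2: 0xB2 = 10110010 (10xxxxxx ✓), payload 110010.
Byte 3: 0xA2 = 10100010 (10xxxxxx ✓), payload 100010.
Concatenate: 1001110010100010 = 0x9CA2 (16 bits → U+9CA2).

U+9CA2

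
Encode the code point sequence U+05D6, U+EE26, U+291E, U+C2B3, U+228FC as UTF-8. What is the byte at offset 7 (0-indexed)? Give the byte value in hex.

0x9E

U+05D6 → 2-byte form D7 96 at offsets 0–1.
U+EE26 → 3-byte form EE B8 A6 at offsets 2–4.
U+291E → 3-byte form E2 A4 9E at offsets 5–7.
Offset 7 falls in char 3's range; it's byte 3 of E2 A4 9E = 0x9E.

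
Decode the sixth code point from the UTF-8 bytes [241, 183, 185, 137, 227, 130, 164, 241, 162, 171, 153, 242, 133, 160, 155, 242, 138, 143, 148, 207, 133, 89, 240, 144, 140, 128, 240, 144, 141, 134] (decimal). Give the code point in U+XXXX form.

Offset 0: leading byte 0xF1 = 11110001 → 4-byte char #1 = F1 B7 B9 89.
Offset 4: leading byte 0xE3 = 11100011 → 3-byte char #2 = E3 82 A4.
Offset 7: leading byte 0xF1 = 11110001 → 4-byte char #3 = F1 A2 AB 99.
Offset 11: leading byte 0xF2 = 11110010 → 4-byte char #4 = F2 85 A0 9B.
Offset 15: leading byte 0xF2 = 11110010 → 4-byte char #5 = F2 8A 8F 94.
Offset 19: leading byte 0xCF = 11001111 → 2-byte char #6 = CF 85.
Leading byte 0xCF = 11001111 matches 110xxxxx → 2-byte sequence.
Byte 1: 0xCF = 11001111, payload 01111 (5 bits).
Byte 2: 0x85 = 10000101 (10xxxxxx ✓), payload 000101.
Concatenate: 01111000101 = 0x3C5 (11 bits → U+03C5).

U+03C5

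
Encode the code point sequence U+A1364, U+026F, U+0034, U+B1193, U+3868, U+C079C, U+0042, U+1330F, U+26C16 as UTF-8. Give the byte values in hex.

F2 A1 8D A4 C9 AF 34 F2 B1 86 93 E3 A1 A8 F3 80 9E 9C 42 F0 93 8C 8F F0 A6 B0 96

U+A1364: 4-byte form → F2 A1 8D A4.
U+026F: 2-byte form → C9 AF.
U+0034: 1-byte form → 34.
U+B1193: 4-byte form → F2 B1 86 93.
U+3868: 3-byte form → E3 A1 A8.
U+C079C: 4-byte form → F3 80 9E 9C.
U+0042: 1-byte form → 42.
U+1330F: 4-byte form → F0 93 8C 8F.
U+26C16: 4-byte form → F0 A6 B0 96.
Concatenated (27 bytes): F2 A1 8D A4 C9 AF 34 F2 B1 86 93 E3 A1 A8 F3 80 9E 9C 42 F0 93 8C 8F F0 A6 B0 96.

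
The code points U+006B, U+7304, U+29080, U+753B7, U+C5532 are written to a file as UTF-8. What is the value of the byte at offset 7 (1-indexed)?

0x82

1-indexed offset 7 is 0-indexed offset 6.
U+006B → 1-byte form 6B at offsets 0–0.
U+7304 → 3-byte form E7 8C 84 at offsets 1–3.
U+29080 → 4-byte form F0 A9 82 80 at offsets 4–7.
Offset 6 falls in char 3's range; it's byte 3 of F0 A9 82 80 = 0x82.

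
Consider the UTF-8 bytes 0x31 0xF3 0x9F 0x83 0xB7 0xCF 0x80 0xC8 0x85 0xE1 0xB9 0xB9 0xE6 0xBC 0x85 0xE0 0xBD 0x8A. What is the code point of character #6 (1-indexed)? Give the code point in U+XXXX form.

U+6F05

Offset 0: leading byte 0x31 = 00110001 → 1-byte char #1 = 31.
Offset 1: leading byte 0xF3 = 11110011 → 4-byte char #2 = F3 9F 83 B7.
Offset 5: leading byte 0xCF = 11001111 → 2-byte char #3 = CF 80.
Offset 7: leading byte 0xC8 = 11001000 → 2-byte char #4 = C8 85.
Offset 9: leading byte 0xE1 = 11100001 → 3-byte char #5 = E1 B9 B9.
Offset 12: leading byte 0xE6 = 11100110 → 3-byte char #6 = E6 BC 85.
Leading byte 0xE6 = 11100110 matches 1110xxxx → 3-byte sequence.
Byte 1: 0xE6 = 11100110, payload 0110 (4 bits).
Byte 2: 0xBC = 10111100 (10xxxxxx ✓), payload 111100.
Byte 3: 0x85 = 10000101 (10xxxxxx ✓), payload 000101.
Concatenate: 0110111100000101 = 0x6F05 (16 bits → U+6F05).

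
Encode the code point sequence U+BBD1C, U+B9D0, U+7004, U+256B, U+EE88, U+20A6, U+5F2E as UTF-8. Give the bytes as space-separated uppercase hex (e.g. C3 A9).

F2 BB B4 9C EB A7 90 E7 80 84 E2 95 AB EE BA 88 E2 82 A6 E5 BC AE

U+BBD1C: 4-byte form → F2 BB B4 9C.
U+B9D0: 3-byte form → EB A7 90.
U+7004: 3-byte form → E7 80 84.
U+256B: 3-byte form → E2 95 AB.
U+EE88: 3-byte form → EE BA 88.
U+20A6: 3-byte form → E2 82 A6.
U+5F2E: 3-byte form → E5 BC AE.
Concatenated (22 bytes): F2 BB B4 9C EB A7 90 E7 80 84 E2 95 AB EE BA 88 E2 82 A6 E5 BC AE.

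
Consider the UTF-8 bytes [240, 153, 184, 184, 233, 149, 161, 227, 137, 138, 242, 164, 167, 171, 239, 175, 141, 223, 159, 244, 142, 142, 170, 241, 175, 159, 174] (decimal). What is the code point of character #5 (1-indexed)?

Offset 0: leading byte 0xF0 = 11110000 → 4-byte char #1 = F0 99 B8 B8.
Offset 4: leading byte 0xE9 = 11101001 → 3-byte char #2 = E9 95 A1.
Offset 7: leading byte 0xE3 = 11100011 → 3-byte char #3 = E3 89 8A.
Offset 10: leading byte 0xF2 = 11110010 → 4-byte char #4 = F2 A4 A7 AB.
Offset 14: leading byte 0xEF = 11101111 → 3-byte char #5 = EF AF 8D.
Leading byte 0xEF = 11101111 matches 1110xxxx → 3-byte sequence.
Byte 1: 0xEF = 11101111, payload 1111 (4 bits).
Byte 2: 0xAF = 10101111 (10xxxxxx ✓), payload 101111.
Byte 3: 0x8D = 10001101 (10xxxxxx ✓), payload 001101.
Concatenate: 1111101111001101 = 0xFBCD (16 bits → U+FBCD).

U+FBCD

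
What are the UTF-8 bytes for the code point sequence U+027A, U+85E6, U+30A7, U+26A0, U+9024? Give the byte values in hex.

C9 BA E8 97 A6 E3 82 A7 E2 9A A0 E9 80 A4

U+027A: 2-byte form → C9 BA.
U+85E6: 3-byte form → E8 97 A6.
U+30A7: 3-byte form → E3 82 A7.
U+26A0: 3-byte form → E2 9A A0.
U+9024: 3-byte form → E9 80 A4.
Concatenated (14 bytes): C9 BA E8 97 A6 E3 82 A7 E2 9A A0 E9 80 A4.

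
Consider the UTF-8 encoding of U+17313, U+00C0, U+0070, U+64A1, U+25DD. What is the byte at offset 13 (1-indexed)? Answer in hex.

0x9D

1-indexed offset 13 is 0-indexed offset 12.
U+17313 → 4-byte form F0 97 8C 93 at offsets 0–3.
U+00C0 → 2-byte form C3 80 at offsets 4–5.
U+0070 → 1-byte form 70 at offsets 6–6.
U+64A1 → 3-byte form E6 92 A1 at offsets 7–9.
U+25DD → 3-byte form E2 97 9D at offsets 10–12.
Offset 12 falls in char 5's range; it's byte 3 of E2 97 9D = 0x9D.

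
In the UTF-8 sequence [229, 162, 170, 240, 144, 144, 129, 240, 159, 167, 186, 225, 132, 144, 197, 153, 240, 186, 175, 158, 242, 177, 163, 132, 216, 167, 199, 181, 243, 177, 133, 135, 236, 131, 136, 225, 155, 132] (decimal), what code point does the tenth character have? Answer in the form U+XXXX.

Offset 0: leading byte 0xE5 = 11100101 → 3-byte char #1 = E5 A2 AA.
Offset 3: leading byte 0xF0 = 11110000 → 4-byte char #2 = F0 90 90 81.
Offset 7: leading byte 0xF0 = 11110000 → 4-byte char #3 = F0 9F A7 BA.
Offset 11: leading byte 0xE1 = 11100001 → 3-byte char #4 = E1 84 90.
Offset 14: leading byte 0xC5 = 11000101 → 2-byte char #5 = C5 99.
Offset 16: leading byte 0xF0 = 11110000 → 4-byte char #6 = F0 BA AF 9E.
Offset 20: leading byte 0xF2 = 11110010 → 4-byte char #7 = F2 B1 A3 84.
Offset 24: leading byte 0xD8 = 11011000 → 2-byte char #8 = D8 A7.
Offset 26: leading byte 0xC7 = 11000111 → 2-byte char #9 = C7 B5.
Offset 28: leading byte 0xF3 = 11110011 → 4-byte char #10 = F3 B1 85 87.
Leading byte 0xF3 = 11110011 matches 11110xxx → 4-byte sequence.
Byte 1: 0xF3 = 11110011, payload 011 (3 bits).
Byte 2: 0xB1 = 10110001 (10xxxxxx ✓), payload 110001.
Byte 3: 0x85 = 10000101 (10xxxxxx ✓), payload 000101.
Byte 4: 0x87 = 10000111 (10xxxxxx ✓), payload 000111.
Concatenate: 011110001000101000111 = 0xF1147 (21 bits → U+F1147).

U+F1147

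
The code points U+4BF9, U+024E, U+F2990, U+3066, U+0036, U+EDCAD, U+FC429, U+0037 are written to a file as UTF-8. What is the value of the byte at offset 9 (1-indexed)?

0x90

1-indexed offset 9 is 0-indexed offset 8.
U+4BF9 → 3-byte form E4 AF B9 at offsets 0–2.
U+024E → 2-byte form C9 8E at offsets 3–4.
U+F2990 → 4-byte form F3 B2 A6 90 at offsets 5–8.
Offset 8 falls in char 3's range; it's byte 4 of F3 B2 A6 90 = 0x90.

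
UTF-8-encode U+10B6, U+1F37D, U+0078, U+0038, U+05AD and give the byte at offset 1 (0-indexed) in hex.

U+10B6 → 3-byte form E1 82 B6 at offsets 0–2.
Offset 1 falls in char 1's range; it's byte 2 of E1 82 B6 = 0x82.

0x82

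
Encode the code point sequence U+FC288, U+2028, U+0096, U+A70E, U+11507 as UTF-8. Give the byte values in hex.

F3 BC 8A 88 E2 80 A8 C2 96 EA 9C 8E F0 91 94 87

U+FC288: 4-byte form → F3 BC 8A 88.
U+2028: 3-byte form → E2 80 A8.
U+0096: 2-byte form → C2 96.
U+A70E: 3-byte form → EA 9C 8E.
U+11507: 4-byte form → F0 91 94 87.
Concatenated (16 bytes): F3 BC 8A 88 E2 80 A8 C2 96 EA 9C 8E F0 91 94 87.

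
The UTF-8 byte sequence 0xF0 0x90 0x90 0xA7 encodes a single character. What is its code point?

U+10427

Leading byte 0xF0 = 11110000 matches 11110xxx → 4-byte sequence.
Byte 1: 0xF0 = 11110000, payload 000 (3 bits).
Byte 2: 0x90 = 10010000 (10xxxxxx ✓), payload 010000.
Byte 3: 0x90 = 10010000 (10xxxxxx ✓), payload 010000.
Byte 4: 0xA7 = 10100111 (10xxxxxx ✓), payload 100111.
Concatenate: 000010000010000100111 = 0x10427 (21 bits → U+10427).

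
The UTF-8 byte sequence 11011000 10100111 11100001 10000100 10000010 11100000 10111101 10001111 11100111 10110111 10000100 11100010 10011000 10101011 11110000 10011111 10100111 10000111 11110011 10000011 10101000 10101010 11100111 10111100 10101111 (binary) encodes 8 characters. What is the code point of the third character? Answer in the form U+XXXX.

U+0F4F

Offset 0: leading byte 0xD8 = 11011000 → 2-byte char #1 = D8 A7.
Offset 2: leading byte 0xE1 = 11100001 → 3-byte char #2 = E1 84 82.
Offset 5: leading byte 0xE0 = 11100000 → 3-byte char #3 = E0 BD 8F.
Leading byte 0xE0 = 11100000 matches 1110xxxx → 3-byte sequence.
Byte 1: 0xE0 = 11100000, payload 0000 (4 bits).
Byte 2: 0xBD = 10111101 (10xxxxxx ✓), payload 111101.
Byte 3: 0x8F = 10001111 (10xxxxxx ✓), payload 001111.
Concatenate: 0000111101001111 = 0xF4F (16 bits → U+0F4F).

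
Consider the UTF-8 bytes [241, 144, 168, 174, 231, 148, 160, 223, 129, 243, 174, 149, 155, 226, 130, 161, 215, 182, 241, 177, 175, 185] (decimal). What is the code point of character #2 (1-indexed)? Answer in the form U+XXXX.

Offset 0: leading byte 0xF1 = 11110001 → 4-byte char #1 = F1 90 A8 AE.
Offset 4: leading byte 0xE7 = 11100111 → 3-byte char #2 = E7 94 A0.
Leading byte 0xE7 = 11100111 matches 1110xxxx → 3-byte sequence.
Byte 1: 0xE7 = 11100111, payload 0111 (4 bits).
Byte 2: 0x94 = 10010100 (10xxxxxx ✓), payload 010100.
Byte 3: 0xA0 = 10100000 (10xxxxxx ✓), payload 100000.
Concatenate: 0111010100100000 = 0x7520 (16 bits → U+7520).

U+7520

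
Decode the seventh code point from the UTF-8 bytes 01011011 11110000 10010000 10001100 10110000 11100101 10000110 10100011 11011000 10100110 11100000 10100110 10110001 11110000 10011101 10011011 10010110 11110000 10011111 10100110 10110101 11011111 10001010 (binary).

U+1F9B5

Offset 0: leading byte 0x5B = 01011011 → 1-byte char #1 = 5B.
Offset 1: leading byte 0xF0 = 11110000 → 4-byte char #2 = F0 90 8C B0.
Offset 5: leading byte 0xE5 = 11100101 → 3-byte char #3 = E5 86 A3.
Offset 8: leading byte 0xD8 = 11011000 → 2-byte char #4 = D8 A6.
Offset 10: leading byte 0xE0 = 11100000 → 3-byte char #5 = E0 A6 B1.
Offset 13: leading byte 0xF0 = 11110000 → 4-byte char #6 = F0 9D 9B 96.
Offset 17: leading byte 0xF0 = 11110000 → 4-byte char #7 = F0 9F A6 B5.
Leading byte 0xF0 = 11110000 matches 11110xxx → 4-byte sequence.
Byte 1: 0xF0 = 11110000, payload 000 (3 bits).
Byte 2: 0x9F = 10011111 (10xxxxxx ✓), payload 011111.
Byte 3: 0xA6 = 10100110 (10xxxxxx ✓), payload 100110.
Byte 4: 0xB5 = 10110101 (10xxxxxx ✓), payload 110101.
Concatenate: 000011111100110110101 = 0x1F9B5 (21 bits → U+1F9B5).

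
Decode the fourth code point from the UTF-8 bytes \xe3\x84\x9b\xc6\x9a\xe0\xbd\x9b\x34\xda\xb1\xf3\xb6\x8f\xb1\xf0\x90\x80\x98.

U+0034

Offset 0: leading byte 0xE3 = 11100011 → 3-byte char #1 = E3 84 9B.
Offset 3: leading byte 0xC6 = 11000110 → 2-byte char #2 = C6 9A.
Offset 5: leading byte 0xE0 = 11100000 → 3-byte char #3 = E0 BD 9B.
Offset 8: leading byte 0x34 = 00110100 → 1-byte char #4 = 34.
Leading byte 0x34 = 00110100 matches 0xxxxxxx → 1-byte sequence.
Byte 1: 0x34 = 00110100, payload 0110100 (7 bits).
Concatenate: 0110100 = 0x34 (7 bits → U+0034).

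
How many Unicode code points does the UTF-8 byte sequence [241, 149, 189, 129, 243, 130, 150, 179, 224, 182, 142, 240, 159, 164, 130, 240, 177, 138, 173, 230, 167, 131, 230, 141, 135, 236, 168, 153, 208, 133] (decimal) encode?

Byte at offset 0: 0xF1 = 11110001 → 4-byte char (#1). Advance 4.
Byte at offset 4: 0xF3 = 11110011 → 4-byte char (#2). Advance 4.
Byte at offset 8: 0xE0 = 11100000 → 3-byte char (#3). Advance 3.
Byte at offset 11: 0xF0 = 11110000 → 4-byte char (#4). Advance 4.
Byte at offset 15: 0xF0 = 11110000 → 4-byte char (#5). Advance 4.
Byte at offset 19: 0xE6 = 11100110 → 3-byte char (#6). Advance 3.
Byte at offset 22: 0xE6 = 11100110 → 3-byte char (#7). Advance 3.
Byte at offset 25: 0xEC = 11101100 → 3-byte char (#8). Advance 3.
Byte at offset 28: 0xD0 = 11010000 → 2-byte char (#9). Advance 2.
Reached end at offset 30 after 9 code points.

9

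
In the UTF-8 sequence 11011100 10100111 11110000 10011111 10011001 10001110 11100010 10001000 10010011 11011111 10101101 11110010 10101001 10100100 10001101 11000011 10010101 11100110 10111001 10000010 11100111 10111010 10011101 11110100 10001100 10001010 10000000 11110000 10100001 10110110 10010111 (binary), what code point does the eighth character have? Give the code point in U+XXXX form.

Offset 0: leading byte 0xDC = 11011100 → 2-byte char #1 = DC A7.
Offset 2: leading byte 0xF0 = 11110000 → 4-byte char #2 = F0 9F 99 8E.
Offset 6: leading byte 0xE2 = 11100010 → 3-byte char #3 = E2 88 93.
Offset 9: leading byte 0xDF = 11011111 → 2-byte char #4 = DF AD.
Offset 11: leading byte 0xF2 = 11110010 → 4-byte char #5 = F2 A9 A4 8D.
Offset 15: leading byte 0xC3 = 11000011 → 2-byte char #6 = C3 95.
Offset 17: leading byte 0xE6 = 11100110 → 3-byte char #7 = E6 B9 82.
Offset 20: leading byte 0xE7 = 11100111 → 3-byte char #8 = E7 BA 9D.
Leading byte 0xE7 = 11100111 matches 1110xxxx → 3-byte sequence.
Byte 1: 0xE7 = 11100111, payload 0111 (4 bits).
Byte 2: 0xBA = 10111010 (10xxxxxx ✓), payload 111010.
Byte 3: 0x9D = 10011101 (10xxxxxx ✓), payload 011101.
Concatenate: 0111111010011101 = 0x7E9D (16 bits → U+7E9D).

U+7E9D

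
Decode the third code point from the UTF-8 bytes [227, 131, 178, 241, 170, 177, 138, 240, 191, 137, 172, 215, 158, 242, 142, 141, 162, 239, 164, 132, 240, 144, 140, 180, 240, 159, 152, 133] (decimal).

Offset 0: leading byte 0xE3 = 11100011 → 3-byte char #1 = E3 83 B2.
Offset 3: leading byte 0xF1 = 11110001 → 4-byte char #2 = F1 AA B1 8A.
Offset 7: leading byte 0xF0 = 11110000 → 4-byte char #3 = F0 BF 89 AC.
Leading byte 0xF0 = 11110000 matches 11110xxx → 4-byte sequence.
Byte 1: 0xF0 = 11110000, payload 000 (3 bits).
Byte 2: 0xBF = 10111111 (10xxxxxx ✓), payload 111111.
Byte 3: 0x89 = 10001001 (10xxxxxx ✓), payload 001001.
Byte 4: 0xAC = 10101100 (10xxxxxx ✓), payload 101100.
Concatenate: 000111111001001101100 = 0x3F26C (21 bits → U+3F26C).

U+3F26C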